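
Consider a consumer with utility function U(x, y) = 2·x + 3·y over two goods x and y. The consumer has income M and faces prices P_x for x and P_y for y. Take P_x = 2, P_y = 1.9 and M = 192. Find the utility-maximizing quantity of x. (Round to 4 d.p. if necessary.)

x* = 0

Perfect substitutes: compare marginal utility per dollar. 2/P_x vs 3/P_y → 1 vs 1.5789.
y gives more utility per dollar, so spend all income on y: y* = M/P_y, x* = 0.
Numerically: x* = 0, y* = 101.0526.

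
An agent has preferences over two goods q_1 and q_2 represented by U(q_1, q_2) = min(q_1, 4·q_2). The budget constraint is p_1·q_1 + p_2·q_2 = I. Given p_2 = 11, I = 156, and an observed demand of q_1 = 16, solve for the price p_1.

p_1 = 7

With perfect complements, no substitution: consume in ratio q_1:q_2 = 4:1.
Budget: p_1·q_1 + p_2·(1/4)·q_1 = I, so (4·p_1 + p_2)·q_1 = 4·I.
Demand: q_1*(p_1,p_2,I) = 4·I/(4·p_1 + p_2), q_2* = I/(4·p_1 + p_2).
Set q_1* = 16 in the demand function and solve for p_1: p_1 = 7.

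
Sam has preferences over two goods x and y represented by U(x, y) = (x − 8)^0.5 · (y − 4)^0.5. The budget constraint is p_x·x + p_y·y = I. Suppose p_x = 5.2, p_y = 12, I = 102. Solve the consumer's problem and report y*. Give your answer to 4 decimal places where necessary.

y* = 4.5167

MRS = (y−4)/(x−8). Tangency with p_x/p_y gives y−4 = (p_x/p_y)·(x−8).
Substituting into the budget: x* = 8 + 0.5·(I − 8·p_x − 4·p_y)/p_x, and y* = 4 + 0.5·(…)/p_y.
Discretionary income = 102 − 8·5.2 − 4·12 = 12.4; y* = 4 + 0.5·12.4/12 = 4.5167.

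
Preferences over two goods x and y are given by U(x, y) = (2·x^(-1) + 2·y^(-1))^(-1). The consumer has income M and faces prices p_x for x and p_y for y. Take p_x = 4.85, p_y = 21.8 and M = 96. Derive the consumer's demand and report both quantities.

x* = 6.344, y* = 2.9923

With the ratio pinned down, the budget gives x* = M/(p_x + p_y·(y/x)) and y* = (y/x)·x*.
Numerically y/x = 0.471675, so x* = 96/(4.85 + 21.8·0.471675) = 6.344 and y* = 0.471675·6.344 = 2.9923.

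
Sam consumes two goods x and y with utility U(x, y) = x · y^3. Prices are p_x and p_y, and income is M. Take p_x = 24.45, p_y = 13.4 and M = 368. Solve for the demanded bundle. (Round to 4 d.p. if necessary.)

The MRS is (1/3)·y/x. Set MRS = p_x/p_y.
Rearranging, p_y·y = 3·p_x·x. Substituting into the budget gives p_x·x·(1 + 3) = M.
Demand: x*(p_x,p_y,M) = 0.25·M/p_x and y* = 0.75·M/p_y.
At p_x=24.45, p_y=13.4, M=368: x* = 0.25·368/24.45 = 3.7628, y* = 20.597.

x* = 3.7628, y* = 20.597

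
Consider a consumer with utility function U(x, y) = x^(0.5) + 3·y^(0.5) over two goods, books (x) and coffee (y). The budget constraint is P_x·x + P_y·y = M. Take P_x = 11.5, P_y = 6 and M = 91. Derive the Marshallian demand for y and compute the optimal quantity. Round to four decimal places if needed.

y* = 14.3356

MRS = MU_x/MU_y = (1/3)·(y/x)^(0.5). Set equal to P_x/P_y.
Hence y/x = (3·P_x/P_y)^(1/(0.5)), i.e. raised to the 2 power.
Substitute y = (y/x)·x into the budget: x* = M/(P_x + P_y·(y/x)).
Numerically y/x = 33.0625, so x* = 91/(11.5 + 6·33.0625) = 0.4336 and y* = 33.0625·0.4336 = 14.3356.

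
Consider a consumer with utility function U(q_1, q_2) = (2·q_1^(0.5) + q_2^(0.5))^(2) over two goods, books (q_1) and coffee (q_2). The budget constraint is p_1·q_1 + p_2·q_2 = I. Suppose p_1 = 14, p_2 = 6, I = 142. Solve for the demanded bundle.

MU_q_1 ∝ 2·q_1^(-0.5), MU_q_2 ∝ q_2^(-0.5), so MRS = 2·(q_2/q_1)^(0.5) = p_1/p_2.
Solve for the ratio: q_2/q_1 = [(1/2)·p_1/p_2]^(2).
With the ratio pinned down, the budget gives q_1* = I/(p_1 + p_2·(q_2/q_1)) and q_2* = (q_2/q_1)·q_1*.
Numerically q_2/q_1 = 1.361111, so q_1* = 142/(14 + 6·1.361111) = 6.406 and q_2* = 1.361111·6.406 = 8.7193.

q_1* = 6.406, q_2* = 8.7193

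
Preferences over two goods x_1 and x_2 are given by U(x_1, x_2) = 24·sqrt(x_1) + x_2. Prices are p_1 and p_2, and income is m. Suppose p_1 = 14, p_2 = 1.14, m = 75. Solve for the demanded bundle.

Set MRS = p_1/p_2: 12·x_1^(−1/2) = p_1/p_2.
Thus x_1* = (12·p_2/p_1)² — independent of m — with the rest of income spent on x_2.
Plugging in: x_1* = (12·1.14/14)² = 0.9548, x_2* = 54.0638.

x_1* = 0.9548, x_2* = 54.0638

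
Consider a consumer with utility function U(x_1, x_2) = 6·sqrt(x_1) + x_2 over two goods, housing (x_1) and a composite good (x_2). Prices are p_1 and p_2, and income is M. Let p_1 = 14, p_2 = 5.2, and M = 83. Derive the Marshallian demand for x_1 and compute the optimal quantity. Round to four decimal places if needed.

x_1* = 1.2416

Set MRS = p_1/p_2: 3·x_1^(−1/2) = p_1/p_2.
Thus x_1* = (3·p_2/p_1)² — independent of M — with the rest of income spent on x_2.
Plugging in: x_1* = (3·5.2/14)² = 1.2416.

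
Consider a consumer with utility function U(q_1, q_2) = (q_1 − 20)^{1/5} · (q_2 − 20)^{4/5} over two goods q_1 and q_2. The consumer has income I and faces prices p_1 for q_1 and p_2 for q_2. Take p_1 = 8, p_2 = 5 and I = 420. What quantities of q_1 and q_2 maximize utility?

q_1* = 24, q_2* = 45.6

MRS = (1/4)·(q_2−20)/(q_1−20). Tangency with p_1/p_2 gives q_2−20 = 4·(p_1/p_2)·(q_1−20).
Substituting into the budget: q_1* = 20 + 0.2·(I − 20·p_1 − 20·p_2)/p_1, and q_2* = 20 + 0.8·(…)/p_2.
Discretionary income = 420 − 20·8 − 20·5 = 160; q_1* = 20 + 0.2·160/8 = 24; q_2* = 20 + 0.8·160/5 = 45.6.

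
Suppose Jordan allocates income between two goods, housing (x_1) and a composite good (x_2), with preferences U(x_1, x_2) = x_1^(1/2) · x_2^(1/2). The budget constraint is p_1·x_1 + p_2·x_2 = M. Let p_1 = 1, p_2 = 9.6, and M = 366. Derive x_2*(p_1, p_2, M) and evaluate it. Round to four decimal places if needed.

x_2* = 19.0625

MU_x_1/MU_x_2 = (0.5·x_2)/(0.5·x_1); tangency sets this equal to p_1/p_2.
So 0.5·p_2·x_2 = 0.5·p_1·x_1; combined with the budget, a share 0.5 of income goes to x_1.
Demand: x_1*(p_1,p_2,M) = 0.5·M/p_1 and x_2* = 0.5·M/p_2.
At p_1=1, p_2=9.6, M=366: x_2* = 0.5·366/9.6 = 19.0625.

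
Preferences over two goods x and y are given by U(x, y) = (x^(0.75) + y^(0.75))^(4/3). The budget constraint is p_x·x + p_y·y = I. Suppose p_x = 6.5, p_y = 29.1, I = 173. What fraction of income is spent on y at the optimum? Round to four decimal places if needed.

From the CES first-order condition, (y/x)^(0.25) = p_x/p_y.
Solve for the ratio: y/x = [p_x/p_y]^(4).
Substitute y = (y/x)·x into the budget: x* = I/(p_x + p_y·(y/x)).
Numerically y/x = 0.002489, so x* = 173/(6.5 + 29.1·0.002489) = 26.322 and y* = 0.002489·26.322 = 0.0655.
Expenditure on y: 29.1·0.0655 = 1.9068; share = 0.011.

share on y = 0.011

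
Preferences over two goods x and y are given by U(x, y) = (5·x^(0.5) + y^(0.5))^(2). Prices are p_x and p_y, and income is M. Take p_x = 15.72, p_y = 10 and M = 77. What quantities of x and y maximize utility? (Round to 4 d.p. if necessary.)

x* = 4.6084, y* = 0.4555

From the CES first-order condition, 5·(y/x)^(0.5) = p_x/p_y.
Solve for the ratio: y/x = [(1/5)·p_x/p_y]^(2).
With the ratio pinned down, the budget gives x* = M/(p_x + p_y·(y/x)) and y* = (y/x)·x*.
Numerically y/x = 0.098847, so x* = 77/(15.72 + 10·0.098847) = 4.6084 and y* = 0.098847·4.6084 = 0.4555.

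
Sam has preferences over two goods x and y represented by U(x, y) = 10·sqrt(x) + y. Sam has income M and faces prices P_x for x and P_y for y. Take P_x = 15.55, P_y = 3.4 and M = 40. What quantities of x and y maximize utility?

Set MRS = P_x/P_y: 5·x^(−1/2) = P_x/P_y.
Thus x* = (5·P_y/P_x)² — independent of M — with the rest of income spent on y.
Plugging in: x* = (5·3.4/15.55)² = 1.1952, y* = 6.2985.

x* = 1.1952, y* = 6.2985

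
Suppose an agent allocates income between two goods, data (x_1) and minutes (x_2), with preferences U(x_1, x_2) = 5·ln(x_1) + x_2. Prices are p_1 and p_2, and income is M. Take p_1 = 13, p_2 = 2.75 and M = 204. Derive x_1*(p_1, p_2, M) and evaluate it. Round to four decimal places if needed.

Set MRS = p_1/p_2: (5/x_1)/1 = p_1/p_2.
So x_1*(p_1,p_2) = 5·p_2/p_1, independent of income; and x_2* = (M − 5·p_2)/p_2.
At the given prices: x_1* = 5·2.75/13 = 1.0577.

x_1* = 1.0577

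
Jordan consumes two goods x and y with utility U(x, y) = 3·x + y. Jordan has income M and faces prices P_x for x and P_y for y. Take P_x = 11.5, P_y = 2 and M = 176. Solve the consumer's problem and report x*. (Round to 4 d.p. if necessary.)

Linear utility — the consumer picks whichever good has higher MU/price: 3/11.5 = 0.2609 vs 1/2 = 0.5.
y gives more utility per dollar, so spend all income on y: y* = M/P_y, x* = 0.
Numerically: x* = 0, y* = 88.

x* = 0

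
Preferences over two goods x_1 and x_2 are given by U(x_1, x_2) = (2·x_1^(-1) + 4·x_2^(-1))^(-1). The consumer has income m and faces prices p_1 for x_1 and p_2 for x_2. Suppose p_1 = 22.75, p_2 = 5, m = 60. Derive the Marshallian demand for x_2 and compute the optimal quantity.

MU_x_1 ∝ 2·x_1^(-2), MU_x_2 ∝ 4·x_2^(-2), so MRS = (1/2)·(x_2/x_1)^(2) = p_1/p_2.
Solve for the ratio: x_2/x_1 = [2·p_1/p_2]^(0.5).
Substitute x_2 = (x_2/x_1)·x_1 into the budget: x_1* = m/(p_1 + p_2·(x_2/x_1)).
Numerically x_2/x_1 = 3.016621, so x_1* = 60/(22.75 + 5·3.016621) = 1.5859 and x_2* = 3.016621·1.5859 = 4.7841.

x_2* = 4.7841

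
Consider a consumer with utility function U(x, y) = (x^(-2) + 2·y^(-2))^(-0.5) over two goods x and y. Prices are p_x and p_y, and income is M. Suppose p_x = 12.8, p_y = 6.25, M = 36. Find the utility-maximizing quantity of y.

Numerically y/x = 1.6, so x* = 36/(12.8 + 6.25·1.6) = 1.5789 and y* = 1.6·1.5789 = 2.5263.

y* = 2.5263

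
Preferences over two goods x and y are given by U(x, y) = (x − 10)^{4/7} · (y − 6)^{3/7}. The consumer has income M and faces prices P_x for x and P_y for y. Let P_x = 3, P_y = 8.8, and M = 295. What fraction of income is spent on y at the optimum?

share on y = 0.4873

This is Cobb-Douglas in (x−10, y−6): tangency gives 4/7·P_y·(y−6) = 3/7·P_x·(x−10).
After buying the subsistence bundle (10, 6), a share 4/7 of the remaining income goes to x: x* = 10 + 4/7·(M − 10P_x − 6P_y)/P_x.
Discretionary income = 295 − 10·3 − 6·8.8 = 212.2; x* = 10 + 4/7·212.2/3 = 50.419; y* = 6 + 3/7·212.2/8.8 = 16.3344.
Expenditure on y: 8.8·16.3344 = 143.7429; share = 0.4873.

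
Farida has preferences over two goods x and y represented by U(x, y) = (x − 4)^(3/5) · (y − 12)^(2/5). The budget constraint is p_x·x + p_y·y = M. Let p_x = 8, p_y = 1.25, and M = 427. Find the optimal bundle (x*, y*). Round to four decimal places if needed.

Discretionary income = 427 − 4·8 − 12·1.25 = 380; x* = 4 + 0.6·380/8 = 32.5; y* = 12 + 0.4·380/1.25 = 133.6.

x* = 32.5, y* = 133.6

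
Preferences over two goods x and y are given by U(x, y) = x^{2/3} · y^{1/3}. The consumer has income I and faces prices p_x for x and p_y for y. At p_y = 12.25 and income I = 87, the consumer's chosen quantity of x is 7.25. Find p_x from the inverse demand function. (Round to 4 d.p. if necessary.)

p_x = 8

The MRS is 2·y/x. Set MRS = p_x/p_y.
Rearranging, p_y·y = (1/2)·p_x·x. Substituting into the budget gives p_x·x·(1 + (1/2)) = I.
Demand: x*(p_x,p_y,I) = 2/3·I/p_x and y* = 1/3·I/p_y.
Set x* = 7.25 in the demand function and solve for p_x: p_x = 8.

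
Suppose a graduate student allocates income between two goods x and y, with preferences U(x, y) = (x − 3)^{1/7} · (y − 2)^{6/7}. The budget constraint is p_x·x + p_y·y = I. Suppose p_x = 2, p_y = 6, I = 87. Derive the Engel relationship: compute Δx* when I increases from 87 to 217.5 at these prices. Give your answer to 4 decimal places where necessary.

MRS = (1/6)·(y−2)/(x−3). Tangency with p_x/p_y gives y−2 = 6·(p_x/p_y)·(x−3).
After buying the subsistence bundle (3, 2), a share 1/7 of the remaining income goes to x: x* = 3 + 1/7·(I − 3p_x − 2p_y)/p_x.
Discretionary income = 87 − 3·2 − 2·6 = 69; x* = 3 + 1/7·69/2 = 7.9286.
At I' = 217.5: x* = 17.25. Change: 17.25 − 7.9286 = 9.3214.

Δx* = 9.3214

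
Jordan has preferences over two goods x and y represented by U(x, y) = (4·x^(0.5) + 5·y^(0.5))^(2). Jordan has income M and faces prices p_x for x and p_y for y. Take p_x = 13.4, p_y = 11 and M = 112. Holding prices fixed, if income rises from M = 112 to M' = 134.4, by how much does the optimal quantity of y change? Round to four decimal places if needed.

MRS = MU_x/MU_y = (4/5)·(y/x)^(0.5). Set equal to p_x/p_y.
Solve for the ratio: y/x = [(5/4)·p_x/p_y]^(2).
With the ratio pinned down, the budget gives x* = M/(p_x + p_y·(y/x)) and y* = (y/x)·x*.
Numerically y/x = 2.318698, so x* = 112/(13.4 + 11·2.318698) = 2.8788 and y* = 2.318698·2.8788 = 6.675.
At M' = 134.4: y* = 8.01. Change: 8.01 − 6.675 = 1.335.

Δy* = 1.335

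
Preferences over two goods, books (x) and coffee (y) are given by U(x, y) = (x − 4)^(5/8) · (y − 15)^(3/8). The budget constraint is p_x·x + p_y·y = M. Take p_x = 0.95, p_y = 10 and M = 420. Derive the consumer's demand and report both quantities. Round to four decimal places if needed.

x* = 179.1316, y* = 24.9825

Substituting into the budget: x* = 4 + 0.625·(M − 4·p_x − 15·p_y)/p_x, and y* = 15 + 0.375·(…)/p_y.
Discretionary income = 420 − 4·0.95 − 15·10 = 266.2; x* = 4 + 0.625·266.2/0.95 = 179.1316; y* = 15 + 0.375·266.2/10 = 24.9825.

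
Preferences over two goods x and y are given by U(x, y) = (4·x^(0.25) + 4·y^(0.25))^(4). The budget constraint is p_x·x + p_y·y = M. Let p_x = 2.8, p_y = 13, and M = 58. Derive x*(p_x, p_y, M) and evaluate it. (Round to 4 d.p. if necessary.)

From the CES first-order condition, (y/x)^(0.75) = p_x/p_y.
Solve for the ratio: y/x = [p_x/p_y]^(4/3).
With the ratio pinned down, the budget gives x* = M/(p_x + p_y·(y/x)) and y* = (y/x)·x*.
Numerically y/x = 0.129108, so x* = 58/(2.8 + 13·0.129108) = 12.951.

x* = 12.951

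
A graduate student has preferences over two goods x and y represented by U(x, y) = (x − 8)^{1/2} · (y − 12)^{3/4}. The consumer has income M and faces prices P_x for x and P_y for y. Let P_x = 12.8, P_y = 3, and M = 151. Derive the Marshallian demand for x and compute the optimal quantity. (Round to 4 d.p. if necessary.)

This is Cobb-Douglas in (x−8, y−12): tangency gives 0.5·P_y·(y−12) = 0.75·P_x·(x−8).
After buying the subsistence bundle (8, 12), a share 0.4 of the remaining income goes to x: x* = 8 + 0.4·(M − 8P_x − 12P_y)/P_x.
Discretionary income = 151 − 8·12.8 − 12·3 = 12.6; x* = 8 + 0.4·12.6/12.8 = 8.3938.

x* = 8.3938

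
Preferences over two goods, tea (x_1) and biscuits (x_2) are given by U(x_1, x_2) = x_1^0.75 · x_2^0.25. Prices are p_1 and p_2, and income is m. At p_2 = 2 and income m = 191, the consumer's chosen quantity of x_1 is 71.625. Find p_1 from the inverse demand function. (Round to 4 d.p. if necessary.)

Tangency: MRS = 3·x_2/x_1 = p_1/p_2.
So 0.75·p_2·x_2 = 0.25·p_1·x_1; combined with the budget, a share 0.75 of income goes to x_1.
Demand: x_1*(p_1,p_2,m) = 0.75·m/p_1 and x_2* = 0.25·m/p_2.
Set x_1* = 71.625 in the demand function and solve for p_1: p_1 = 2.

p_1 = 2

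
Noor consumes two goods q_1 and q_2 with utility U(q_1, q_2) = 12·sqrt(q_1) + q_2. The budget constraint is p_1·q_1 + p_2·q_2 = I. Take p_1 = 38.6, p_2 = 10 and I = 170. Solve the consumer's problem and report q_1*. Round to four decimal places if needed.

q_1* = 2.4162

Set MRS = p_1/p_2: 6·q_1^(−1/2) = p_1/p_2.
Solve: √q_1 = 6·p_2/p_1, so q_1*(p_1,p_2) = (6·p_2/p_1)², and q_2* = (I − p_1·q_1*)/p_2.
Plugging in: q_1* = (6·10/38.6)² = 2.4162.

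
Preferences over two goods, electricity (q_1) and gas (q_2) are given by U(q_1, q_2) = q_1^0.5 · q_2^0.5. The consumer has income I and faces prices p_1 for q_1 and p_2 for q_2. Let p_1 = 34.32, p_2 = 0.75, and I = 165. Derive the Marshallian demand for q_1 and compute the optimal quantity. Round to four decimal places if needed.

Demand: q_1*(p_1,p_2,I) = 0.5·I/p_1 and q_2* = 0.5·I/p_2.
At p_1=34.32, p_2=0.75, I=165: q_1* = 0.5·165/34.32 = 2.4038.

q_1* = 2.4038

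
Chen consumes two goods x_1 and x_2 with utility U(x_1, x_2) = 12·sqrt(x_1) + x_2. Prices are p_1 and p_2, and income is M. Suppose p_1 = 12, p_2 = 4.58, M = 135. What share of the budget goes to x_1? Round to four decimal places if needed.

Thus x_1* = (6·p_2/p_1)² — independent of M — with the rest of income spent on x_2.
Plugging in: x_1* = (6·4.58/12)² = 5.2441, x_2* = 15.736.
Expenditure on x_1: 12·5.2441 = 62.9292; share = 0.4661.

share on x_1 = 0.4661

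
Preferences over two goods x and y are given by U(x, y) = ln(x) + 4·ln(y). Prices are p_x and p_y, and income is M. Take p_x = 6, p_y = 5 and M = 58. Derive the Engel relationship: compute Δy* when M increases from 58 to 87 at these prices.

Δy* = 4.64

MU_x/MU_y = (y)/(4·x); tangency sets this equal to p_x/p_y.
Rearranging, p_y·y = 4·p_x·x. Substituting into the budget gives p_x·x·(1 + 4) = M.
Demand: x*(p_x,p_y,M) = 0.2·M/p_x and y* = 0.8·M/p_y.
At p_x=6, p_y=5, M=58: y* = 0.8·58/5 = 9.28.
At M' = 87: y* = 13.92. Change: 13.92 − 9.28 = 4.64.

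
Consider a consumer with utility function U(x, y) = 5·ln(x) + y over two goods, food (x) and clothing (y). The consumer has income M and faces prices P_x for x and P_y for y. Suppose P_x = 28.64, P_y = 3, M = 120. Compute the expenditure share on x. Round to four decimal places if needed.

share on x = 0.125

MU_x = 5/x, MU_y = 1. Tangency: 5/x = P_x/P_y.
So x*(P_x,P_y) = 5·P_y/P_x, independent of income; and y* = (M − 5·P_y)/P_y.
At the given prices: x* = 5·3/28.64 = 0.5237, and y* = 35.
Expenditure on x: 28.64·0.5237 = 15; share = 0.125.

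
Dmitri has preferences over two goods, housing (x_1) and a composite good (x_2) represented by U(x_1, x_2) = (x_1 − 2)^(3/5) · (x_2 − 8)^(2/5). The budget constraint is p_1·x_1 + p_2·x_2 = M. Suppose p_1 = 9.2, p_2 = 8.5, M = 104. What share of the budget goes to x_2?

share on x_2 = 0.7215

Let x_1' = x_1−2, x_2' = x_2−8. MRS = (3/2)·x_2'/x_1' = p_1/p_2.
After buying the subsistence bundle (2, 8), a share 0.6 of the remaining income goes to x_1: x_1* = 2 + 0.6·(M − 2p_1 − 8p_2)/p_1.
Discretionary income = 104 − 2·9.2 − 8·8.5 = 17.6; x_1* = 2 + 0.6·17.6/9.2 = 3.1478; x_2* = 8 + 0.4·17.6/8.5 = 8.8282.
Expenditure on x_2: 8.5·8.8282 = 75.04; share = 0.7215.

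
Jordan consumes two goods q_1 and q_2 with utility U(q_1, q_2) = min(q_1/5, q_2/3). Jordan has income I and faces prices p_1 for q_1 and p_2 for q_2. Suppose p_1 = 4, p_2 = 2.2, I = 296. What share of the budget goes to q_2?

share on q_2 = 0.2481

Leontief preferences: the optimum is at the kink where q_1/5 = q_2/3, i.e. q_2 = (3/5)·q_1.
Budget: p_1·q_1 + p_2·(3/5)·q_1 = I, so (5·p_1 + 3·p_2)·q_1 = 5·I.
Demand: q_1*(p_1,p_2,I) = 5·I/(5·p_1 + 3·p_2), q_2* = 3·I/(5·p_1 + 3·p_2).
Here 5·4 + 3·2.2 = 26.6, giving q_1* = 55.6391 and q_2* = 33.3835.
Expenditure on q_2: 2.2·33.3835 = 73.4436; share = 0.2481.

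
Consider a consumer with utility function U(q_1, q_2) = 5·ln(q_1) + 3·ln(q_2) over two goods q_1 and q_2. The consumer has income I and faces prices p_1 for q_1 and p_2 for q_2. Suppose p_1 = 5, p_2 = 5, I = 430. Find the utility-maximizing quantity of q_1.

At p_1=5, p_2=5, I=430: q_1* = 0.625·430/5 = 53.75.

q_1* = 53.75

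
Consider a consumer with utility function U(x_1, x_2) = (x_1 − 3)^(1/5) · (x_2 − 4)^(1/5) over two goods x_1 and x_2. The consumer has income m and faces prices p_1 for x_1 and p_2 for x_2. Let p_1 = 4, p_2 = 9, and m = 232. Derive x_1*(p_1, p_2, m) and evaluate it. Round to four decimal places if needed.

x_1* = 26

Let x_1' = x_1−3, x_2' = x_2−4. MRS = x_2'/x_1' = p_1/p_2.
After buying the subsistence bundle (3, 4), a share 0.5 of the remaining income goes to x_1: x_1* = 3 + 0.5·(m − 3p_1 − 4p_2)/p_1.
Discretionary income = 232 − 3·4 − 4·9 = 184; x_1* = 3 + 0.5·184/4 = 26.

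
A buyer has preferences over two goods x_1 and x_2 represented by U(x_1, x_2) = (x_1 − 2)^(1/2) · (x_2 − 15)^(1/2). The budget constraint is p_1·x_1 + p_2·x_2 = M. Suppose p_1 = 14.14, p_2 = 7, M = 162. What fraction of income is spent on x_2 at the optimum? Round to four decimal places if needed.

share on x_2 = 0.7368

MRS = (x_2−15)/(x_1−2). Tangency with p_1/p_2 gives x_2−15 = (p_1/p_2)·(x_1−2).
Substituting into the budget: x_1* = 2 + 0.5·(M − 2·p_1 − 15·p_2)/p_1, and x_2* = 15 + 0.5·(…)/p_2.
Discretionary income = 162 − 2·14.14 − 15·7 = 28.72; x_1* = 2 + 0.5·28.72/14.14 = 3.0156; x_2* = 15 + 0.5·28.72/7 = 17.0514.
Expenditure on x_2: 7·17.0514 = 119.36; share = 0.7368.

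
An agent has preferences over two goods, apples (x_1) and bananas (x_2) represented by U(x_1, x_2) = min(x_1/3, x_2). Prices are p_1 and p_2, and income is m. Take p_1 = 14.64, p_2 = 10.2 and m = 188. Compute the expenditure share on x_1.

share on x_1 = 0.8115

With perfect complements, no substitution: consume in ratio x_1:x_2 = 3:1.
Budget: p_1·x_1 + p_2·(1/3)·x_1 = m, so (3·p_1 + p_2)·x_1 = 3·m.
Demand: x_1*(p_1,p_2,m) = 3·m/(3·p_1 + p_2), x_2* = m/(3·p_1 + p_2).
Here 3·14.64 + 10.2 = 54.12, giving x_1* = 10.4213 and x_2* = 3.4738.
Expenditure on x_1: 14.64·10.4213 = 152.5676; share = 0.8115.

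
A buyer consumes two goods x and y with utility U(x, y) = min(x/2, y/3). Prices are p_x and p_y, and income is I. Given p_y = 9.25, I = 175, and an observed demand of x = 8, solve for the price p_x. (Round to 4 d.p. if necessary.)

With perfect complements, no substitution: consume in ratio x:y = 2:3.
Budget: p_x·x + p_y·(3/2)·x = I, so (2·p_x + 3·p_y)·x = 2·I.
Demand: x*(p_x,p_y,I) = 2·I/(2·p_x + 3·p_y), y* = 3·I/(2·p_x + 3·p_y).
Set x* = 8 in the demand function and solve for p_x: p_x = 8.

p_x = 8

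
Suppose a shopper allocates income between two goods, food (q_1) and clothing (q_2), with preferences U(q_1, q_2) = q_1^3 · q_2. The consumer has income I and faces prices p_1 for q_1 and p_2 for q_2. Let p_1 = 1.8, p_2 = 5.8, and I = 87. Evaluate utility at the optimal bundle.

MU_q_1/MU_q_2 = (3·q_2)/(q_1); tangency sets this equal to p_1/p_2.
So 3·p_2·q_2 = p_1·q_1; combined with the budget, a share 0.75 of income goes to q_1.
Demand: q_1*(p_1,p_2,I) = 0.75·I/p_1 and q_2* = 0.25·I/p_2.
At p_1=1.8, p_2=5.8, I=87: q_1* = 0.75·87/1.8 = 36.25, q_2* = 3.75.
Utility at the optimum: U(36.25, 3.75) = 178630.3711.

V = 178630.3711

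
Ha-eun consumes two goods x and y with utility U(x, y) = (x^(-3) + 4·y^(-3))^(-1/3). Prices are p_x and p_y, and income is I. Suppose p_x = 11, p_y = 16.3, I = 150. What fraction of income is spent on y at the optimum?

share on y = 0.6551

MRS = MU_x/MU_y = (1/4)·(y/x)^(4). Set equal to p_x/p_y.
Hence y/x = (4·p_x/p_y)^(1/(4)), i.e. raised to the 0.25 power.
With the ratio pinned down, the budget gives x* = I/(p_x + p_y·(y/x)) and y* = (y/x)·x*.
Numerically y/x = 1.281788, so x* = 150/(11 + 16.3·1.281788) = 4.7032 and y* = 1.281788·4.7032 = 6.0285.
Expenditure on y: 16.3·6.0285 = 98.2647; share = 0.6551.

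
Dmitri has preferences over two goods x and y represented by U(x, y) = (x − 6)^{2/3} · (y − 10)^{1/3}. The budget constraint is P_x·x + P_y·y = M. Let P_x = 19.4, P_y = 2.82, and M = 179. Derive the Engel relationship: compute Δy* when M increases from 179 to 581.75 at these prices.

This is Cobb-Douglas in (x−6, y−10): tangency gives 2/3·P_y·(y−10) = 1/3·P_x·(x−6).
Substituting into the budget: x* = 6 + 2/3·(M − 6·P_x − 10·P_y)/P_x, and y* = 10 + 1/3·(…)/P_y.
Discretionary income = 179 − 6·19.4 − 10·2.82 = 34.4; y* = 10 + 1/3·34.4/2.82 = 14.0662.
At M' = 581.75: y* = 61.6726. Change: 61.6726 − 14.0662 = 47.6064.

Δy* = 47.6064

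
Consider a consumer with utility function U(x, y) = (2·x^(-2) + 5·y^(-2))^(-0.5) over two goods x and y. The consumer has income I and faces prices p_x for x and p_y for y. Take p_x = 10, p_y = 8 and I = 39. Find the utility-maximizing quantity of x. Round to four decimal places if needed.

x* = 1.7976

From the CES first-order condition, (2/5)·(y/x)^(3) = p_x/p_y.
Hence y/x = ((5/2)·p_x/p_y)^(1/(3)), i.e. raised to the 1/3 power.
With the ratio pinned down, the budget gives x* = I/(p_x + p_y·(y/x)) and y* = (y/x)·x*.
Numerically y/x = 1.462009, so x* = 39/(10 + 8·1.462009) = 1.7976.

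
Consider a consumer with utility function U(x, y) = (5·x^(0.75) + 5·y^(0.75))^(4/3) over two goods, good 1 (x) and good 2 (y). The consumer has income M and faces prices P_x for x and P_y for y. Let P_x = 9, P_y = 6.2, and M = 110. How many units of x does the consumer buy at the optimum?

MU_x ∝ 5·x^(-0.25), MU_y ∝ 5·y^(-0.25), so MRS = (y/x)^(0.25) = P_x/P_y.
Solve for the ratio: y/x = [P_x/P_y]^(4).
With the ratio pinned down, the budget gives x* = M/(P_x + P_y·(y/x)) and y* = (y/x)·x*.
Numerically y/x = 4.440208, so x* = 110/(9 + 6.2·4.440208) = 3.0113.

x* = 3.0113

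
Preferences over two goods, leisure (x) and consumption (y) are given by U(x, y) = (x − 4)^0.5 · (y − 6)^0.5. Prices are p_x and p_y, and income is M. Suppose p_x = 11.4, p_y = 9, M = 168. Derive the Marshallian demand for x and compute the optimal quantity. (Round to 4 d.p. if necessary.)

x* = 7

MRS = (y−6)/(x−4). Tangency with p_x/p_y gives y−6 = (p_x/p_y)·(x−4).
Substituting into the budget: x* = 4 + 0.5·(M − 4·p_x − 6·p_y)/p_x, and y* = 6 + 0.5·(…)/p_y.
Discretionary income = 168 − 4·11.4 − 6·9 = 68.4; x* = 4 + 0.5·68.4/11.4 = 7.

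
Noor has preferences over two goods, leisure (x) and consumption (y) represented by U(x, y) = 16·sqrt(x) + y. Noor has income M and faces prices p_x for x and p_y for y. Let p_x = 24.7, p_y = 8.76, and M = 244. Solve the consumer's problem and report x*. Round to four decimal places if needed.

x* = 8.05

Set MRS = p_x/p_y: 8·x^(−1/2) = p_x/p_y.
Thus x* = (8·p_y/p_x)² — independent of M — with the rest of income spent on y.
Plugging in: x* = (8·8.76/24.7)² = 8.05.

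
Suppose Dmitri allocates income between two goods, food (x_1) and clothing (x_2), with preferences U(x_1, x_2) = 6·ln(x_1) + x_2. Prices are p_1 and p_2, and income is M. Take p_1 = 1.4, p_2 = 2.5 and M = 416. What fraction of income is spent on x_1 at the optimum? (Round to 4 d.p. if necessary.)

share on x_1 = 0.0361

MU_x_1 = 6/x_1, MU_x_2 = 1. Tangency: 6/x_1 = p_1/p_2.
So x_1*(p_1,p_2) = 6·p_2/p_1, independent of income; and x_2* = (M − 6·p_2)/p_2.
At the given prices: x_1* = 6·2.5/1.4 = 10.7143, and x_2* = 160.4.
Expenditure on x_1: 1.4·10.7143 = 15; share = 0.0361.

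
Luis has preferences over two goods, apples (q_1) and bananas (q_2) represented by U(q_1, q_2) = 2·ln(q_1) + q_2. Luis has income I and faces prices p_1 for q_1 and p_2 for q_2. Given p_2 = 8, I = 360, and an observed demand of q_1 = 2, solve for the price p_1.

MU_q_1 = 2/q_1, MU_q_2 = 1. Tangency: 2/q_1 = p_1/p_2.
So q_1*(p_1,p_2) = 2·p_2/p_1, independent of income; and q_2* = (I − 2·p_2)/p_2.
Set q_1* = 2 in the demand function and solve for p_1: p_1 = 8.

p_1 = 8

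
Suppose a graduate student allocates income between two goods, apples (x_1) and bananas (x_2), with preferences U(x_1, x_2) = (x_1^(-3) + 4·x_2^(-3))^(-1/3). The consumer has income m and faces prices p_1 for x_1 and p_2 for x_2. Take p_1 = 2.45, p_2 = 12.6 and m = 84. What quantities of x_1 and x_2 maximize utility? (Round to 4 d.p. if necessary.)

x_1* = 5.8812, x_2* = 5.5231

MU_x_1 ∝ x_1^(-4), MU_x_2 ∝ 4·x_2^(-4), so MRS = (1/4)·(x_2/x_1)^(4) = p_1/p_2.
Solve for the ratio: x_2/x_1 = [4·p_1/p_2]^(0.25).
Substitute x_2 = (x_2/x_1)·x_1 into the budget: x_1* = m/(p_1 + p_2·(x_2/x_1)).
Numerically x_2/x_1 = 0.939104, so x_1* = 84/(2.45 + 12.6·0.939104) = 5.8812 and x_2* = 0.939104·5.8812 = 5.5231.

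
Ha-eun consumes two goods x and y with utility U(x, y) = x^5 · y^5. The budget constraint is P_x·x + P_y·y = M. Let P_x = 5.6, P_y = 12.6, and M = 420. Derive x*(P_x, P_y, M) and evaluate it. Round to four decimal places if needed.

MU_x/MU_y = (5·y)/(5·x); tangency sets this equal to P_x/P_y.
So 5·P_y·y = 5·P_x·x; combined with the budget, a share 0.5 of income goes to x.
Demand: x*(P_x,P_y,M) = 0.5·M/P_x and y* = 0.5·M/P_y.
At P_x=5.6, P_y=12.6, M=420: x* = 0.5·420/5.6 = 37.5.

x* = 37.5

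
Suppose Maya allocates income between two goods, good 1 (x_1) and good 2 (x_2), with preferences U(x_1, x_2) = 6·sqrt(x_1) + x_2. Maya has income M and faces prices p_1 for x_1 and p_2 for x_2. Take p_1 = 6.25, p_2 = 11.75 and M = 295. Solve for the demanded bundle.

Utility is quasi-linear in x_2; the FOC for x_1 is 3/√x_1 = p_1/p_2.
Solve: √x_1 = 3·p_2/p_1, so x_1*(p_1,p_2) = (3·p_2/p_1)², and x_2* = (M − p_1·x_1*)/p_2.
Plugging in: x_1* = (3·11.75/6.25)² = 31.8096, x_2* = 8.1864.

x_1* = 31.8096, x_2* = 8.1864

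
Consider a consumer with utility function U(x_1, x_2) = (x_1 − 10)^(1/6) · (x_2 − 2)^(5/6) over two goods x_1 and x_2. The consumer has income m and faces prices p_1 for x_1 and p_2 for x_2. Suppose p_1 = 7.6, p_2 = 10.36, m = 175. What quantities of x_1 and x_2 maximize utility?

x_1* = 11.7167, x_2* = 8.2967

This is Cobb-Douglas in (x_1−10, x_2−2): tangency gives 1/6·p_2·(x_2−2) = 5/6·p_1·(x_1−10).
Substituting into the budget: x_1* = 10 + 1/6·(m − 10·p_1 − 2·p_2)/p_1, and x_2* = 2 + 5/6·(…)/p_2.
Discretionary income = 175 − 10·7.6 − 2·10.36 = 78.28; x_1* = 10 + 1/6·78.28/7.6 = 11.7167; x_2* = 2 + 5/6·78.28/10.36 = 8.2967.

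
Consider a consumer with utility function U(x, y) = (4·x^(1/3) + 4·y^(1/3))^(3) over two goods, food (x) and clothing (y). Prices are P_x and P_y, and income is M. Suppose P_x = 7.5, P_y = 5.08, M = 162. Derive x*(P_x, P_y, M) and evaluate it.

From the CES first-order condition, (y/x)^(2/3) = P_x/P_y.
Hence y/x = (P_x/P_y)^(1/(2/3)), i.e. raised to the 1.5 power.
Substitute y = (y/x)·x into the budget: x* = M/(P_x + P_y·(y/x)).
Numerically y/x = 1.793892, so x* = 162/(7.5 + 5.08·1.793892) = 9.7514.

x* = 9.7514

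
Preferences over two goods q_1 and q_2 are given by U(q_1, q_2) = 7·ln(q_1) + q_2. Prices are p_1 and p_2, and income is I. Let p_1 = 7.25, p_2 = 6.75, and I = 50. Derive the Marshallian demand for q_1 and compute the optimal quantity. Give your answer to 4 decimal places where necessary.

q_1* = 6.5172

MU_q_1 = 7/q_1, MU_q_2 = 1. Tangency: 7/q_1 = p_1/p_2.
So q_1*(p_1,p_2) = 7·p_2/p_1, independent of income; and q_2* = (I − 7·p_2)/p_2.
At the given prices: q_1* = 7·6.75/7.25 = 6.5172.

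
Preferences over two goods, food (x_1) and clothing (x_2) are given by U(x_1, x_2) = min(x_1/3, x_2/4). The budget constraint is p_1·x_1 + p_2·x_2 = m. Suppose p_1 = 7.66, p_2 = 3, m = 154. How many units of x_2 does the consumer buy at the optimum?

x_2* = 17.6101

Demand: x_1*(p_1,p_2,m) = 3·m/(3·p_1 + 4·p_2), x_2* = 4·m/(3·p_1 + 4·p_2).
Here 3·7.66 + 4·3 = 34.98, giving x_2* = 17.6101.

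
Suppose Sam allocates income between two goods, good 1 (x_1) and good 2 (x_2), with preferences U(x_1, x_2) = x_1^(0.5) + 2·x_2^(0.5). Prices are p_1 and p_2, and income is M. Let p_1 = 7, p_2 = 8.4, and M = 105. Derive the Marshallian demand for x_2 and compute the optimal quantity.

MRS = MU_x_1/MU_x_2 = (1/2)·(x_2/x_1)^(0.5). Set equal to p_1/p_2.
Solve for the ratio: x_2/x_1 = [2·p_1/p_2]^(2).
With the ratio pinned down, the budget gives x_1* = M/(p_1 + p_2·(x_2/x_1)) and x_2* = (x_2/x_1)·x_1*.
Numerically x_2/x_1 = 2.777778, so x_1* = 105/(7 + 8.4·2.777778) = 3.4615 and x_2* = 2.777778·3.4615 = 9.6154.

x_2* = 9.6154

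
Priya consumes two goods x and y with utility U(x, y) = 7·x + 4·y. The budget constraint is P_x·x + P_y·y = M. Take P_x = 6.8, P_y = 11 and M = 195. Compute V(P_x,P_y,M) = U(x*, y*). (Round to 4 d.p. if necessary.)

V = 200.7353

Perfect substitutes: compare marginal utility per dollar. 7/P_x vs 4/P_y → 1.0294 vs 0.3636.
x gives more utility per dollar, so spend all income on x: x* = M/P_x, y* = 0.
Numerically: x* = 28.6765, y* = 0.
Utility at the optimum: U(28.6765, 0) = 200.7353.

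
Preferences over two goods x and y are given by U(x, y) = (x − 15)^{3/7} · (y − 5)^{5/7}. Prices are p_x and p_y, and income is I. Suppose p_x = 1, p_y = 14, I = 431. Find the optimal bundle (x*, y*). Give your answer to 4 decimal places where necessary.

x* = 144.75, y* = 20.4464

MRS = (3/5)·(y−5)/(x−15). Tangency with p_x/p_y gives y−5 = (5/3)·(p_x/p_y)·(x−15).
After buying the subsistence bundle (15, 5), a share 0.375 of the remaining income goes to x: x* = 15 + 0.375·(I − 15p_x − 5p_y)/p_x.
Discretionary income = 431 − 15·1 − 5·14 = 346; x* = 15 + 0.375·346/1 = 144.75; y* = 5 + 0.625·346/14 = 20.4464.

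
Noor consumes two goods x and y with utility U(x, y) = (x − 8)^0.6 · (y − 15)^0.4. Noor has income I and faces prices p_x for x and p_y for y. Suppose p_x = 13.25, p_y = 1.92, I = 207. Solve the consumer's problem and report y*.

MRS = (3/2)·(y−15)/(x−8). Tangency with p_x/p_y gives y−15 = (2/3)·(p_x/p_y)·(x−8).
After buying the subsistence bundle (8, 15), a share 0.6 of the remaining income goes to x: x* = 8 + 0.6·(I − 8p_x − 15p_y)/p_x.
Discretionary income = 207 − 8·13.25 − 15·1.92 = 72.2; y* = 15 + 0.4·72.2/1.92 = 30.0417.

y* = 30.0417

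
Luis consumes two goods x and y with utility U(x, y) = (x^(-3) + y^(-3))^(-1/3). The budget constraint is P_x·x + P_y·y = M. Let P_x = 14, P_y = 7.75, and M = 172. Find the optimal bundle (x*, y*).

x* = 7.4832, y* = 8.6755

MRS = MU_x/MU_y = (y/x)^(4). Set equal to P_x/P_y.
Solve for the ratio: y/x = [P_x/P_y]^(0.25).
Substitute y = (y/x)·x into the budget: x* = M/(P_x + P_y·(y/x)).
Numerically y/x = 1.159329, so x* = 172/(14 + 7.75·1.159329) = 7.4832 and y* = 1.159329·7.4832 = 8.6755.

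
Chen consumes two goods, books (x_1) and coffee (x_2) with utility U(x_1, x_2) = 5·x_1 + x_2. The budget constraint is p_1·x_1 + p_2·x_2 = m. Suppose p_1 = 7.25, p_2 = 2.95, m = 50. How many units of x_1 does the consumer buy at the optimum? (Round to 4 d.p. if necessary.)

Perfect substitutes: compare marginal utility per dollar. 5/p_1 vs 1/p_2 → 0.6897 vs 0.339.
x_1 gives more utility per dollar, so spend all income on x_1: x_1* = m/p_1, x_2* = 0.
Numerically: x_1* = 6.8966, x_2* = 0.

x_1* = 6.8966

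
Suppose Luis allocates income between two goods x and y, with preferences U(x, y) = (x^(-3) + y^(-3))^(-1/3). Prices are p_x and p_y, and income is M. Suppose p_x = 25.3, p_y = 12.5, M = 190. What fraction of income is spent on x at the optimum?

Substitute y = (y/x)·x into the budget: x* = M/(p_x + p_y·(y/x)).
Numerically y/x = 1.192759, so x* = 190/(25.3 + 12.5·1.192759) = 4.7253 and y* = 1.192759·4.7253 = 5.6361.
Expenditure on x: 25.3·4.7253 = 119.5489; share = 0.6292.

share on x = 0.6292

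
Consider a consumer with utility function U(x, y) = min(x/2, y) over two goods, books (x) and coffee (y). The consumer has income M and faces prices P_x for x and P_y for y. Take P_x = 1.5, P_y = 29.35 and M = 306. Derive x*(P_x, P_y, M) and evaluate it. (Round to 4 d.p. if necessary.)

x* = 18.9181

With perfect complements, no substitution: consume in ratio x:y = 2:1.
Budget: P_x·x + P_y·(1/2)·x = M, so (2·P_x + P_y)·x = 2·M.
Demand: x*(P_x,P_y,M) = 2·M/(2·P_x + P_y), y* = M/(2·P_x + P_y).
Here 2·1.5 + 29.35 = 32.35, giving x* = 18.9181.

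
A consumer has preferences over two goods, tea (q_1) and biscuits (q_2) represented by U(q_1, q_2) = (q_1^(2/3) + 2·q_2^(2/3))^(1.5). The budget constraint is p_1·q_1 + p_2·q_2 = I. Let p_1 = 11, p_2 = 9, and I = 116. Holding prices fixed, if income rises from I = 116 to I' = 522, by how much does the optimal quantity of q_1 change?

With the ratio pinned down, the budget gives q_1* = I/(p_1 + p_2·(q_2/q_1)) and q_2* = (q_2/q_1)·q_1*.
Numerically q_2/q_1 = 14.60631, so q_1* = 116/(11 + 9·14.60631) = 0.8143.
At I' = 522: q_1* = 3.6643. Change: 3.6643 − 0.8143 = 2.85.

Δq_1* = 2.85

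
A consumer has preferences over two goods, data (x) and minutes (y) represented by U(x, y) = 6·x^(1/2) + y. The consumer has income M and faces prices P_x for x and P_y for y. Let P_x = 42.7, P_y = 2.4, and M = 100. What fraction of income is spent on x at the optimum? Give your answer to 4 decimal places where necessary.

Set MRS = P_x/P_y: 3·x^(−1/2) = P_x/P_y.
Thus x* = (3·P_y/P_x)² — independent of M — with the rest of income spent on y.
Plugging in: x* = (3·2.4/42.7)² = 0.0284, y* = 41.1608.
Expenditure on x: 42.7·0.0284 = 1.2141; share = 0.0121.

share on x = 0.0121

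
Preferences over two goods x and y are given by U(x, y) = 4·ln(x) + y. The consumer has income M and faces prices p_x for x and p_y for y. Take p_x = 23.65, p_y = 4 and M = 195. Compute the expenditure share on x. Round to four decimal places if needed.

MU_x = 4/x, MU_y = 1. Tangency: 4/x = p_x/p_y.
So x*(p_x,p_y) = 4·p_y/p_x, independent of income; and y* = (M − 4·p_y)/p_y.
At the given prices: x* = 4·4/23.65 = 0.6765, and y* = 44.75.
Expenditure on x: 23.65·0.6765 = 16; share = 0.0821.

share on x = 0.0821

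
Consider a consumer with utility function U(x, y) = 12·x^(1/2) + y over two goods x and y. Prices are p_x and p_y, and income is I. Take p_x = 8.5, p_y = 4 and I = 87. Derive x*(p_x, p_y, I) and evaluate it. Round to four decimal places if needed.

x* = 7.9723

MU_x = 6/√x, MU_y = 1. Tangency: 6/√x = p_x/p_y.
Thus x* = (6·p_y/p_x)² — independent of I — with the rest of income spent on y.
Plugging in: x* = (6·4/8.5)² = 7.9723.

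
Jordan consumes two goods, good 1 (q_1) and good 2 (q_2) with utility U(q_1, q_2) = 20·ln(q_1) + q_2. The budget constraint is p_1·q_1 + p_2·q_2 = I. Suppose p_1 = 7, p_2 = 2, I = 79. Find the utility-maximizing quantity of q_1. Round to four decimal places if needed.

So q_1*(p_1,p_2) = 20·p_2/p_1, independent of income; and q_2* = (I − 20·p_2)/p_2.
At the given prices: q_1* = 20·2/7 = 5.7143.

q_1* = 5.7143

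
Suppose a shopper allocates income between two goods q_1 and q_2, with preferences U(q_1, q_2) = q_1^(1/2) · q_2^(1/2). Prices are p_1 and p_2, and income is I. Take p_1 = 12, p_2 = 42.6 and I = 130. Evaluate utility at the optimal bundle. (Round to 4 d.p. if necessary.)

Tangency: MRS = q_2/q_1 = p_1/p_2.
Rearranging, p_2·q_2 = p_1·q_1. Substituting into the budget gives p_1·q_1·(1 + 1) = I.
Demand: q_1*(p_1,p_2,I) = 0.5·I/p_1 and q_2* = 0.5·I/p_2.
At p_1=12, p_2=42.6, I=130: q_1* = 0.5·130/12 = 5.4167, q_2* = 1.5258.
Utility at the optimum: U(5.4167, 1.5258) = 2.8749.

V = 2.8749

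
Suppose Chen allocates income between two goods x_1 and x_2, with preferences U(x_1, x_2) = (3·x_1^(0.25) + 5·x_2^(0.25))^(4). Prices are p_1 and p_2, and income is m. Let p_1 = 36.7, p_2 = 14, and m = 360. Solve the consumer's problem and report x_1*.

x_1* = 2.6336

From the CES first-order condition, (3/5)·(x_2/x_1)^(0.75) = p_1/p_2.
Hence x_2/x_1 = ((5/3)·p_1/p_2)^(1/(0.75)), i.e. raised to the 4/3 power.
With the ratio pinned down, the budget gives x_1* = m/(p_1 + p_2·(x_2/x_1)) and x_2* = (x_2/x_1)·x_1*.
Numerically x_2/x_1 = 7.14248, so x_1* = 360/(36.7 + 14·7.14248) = 2.6336.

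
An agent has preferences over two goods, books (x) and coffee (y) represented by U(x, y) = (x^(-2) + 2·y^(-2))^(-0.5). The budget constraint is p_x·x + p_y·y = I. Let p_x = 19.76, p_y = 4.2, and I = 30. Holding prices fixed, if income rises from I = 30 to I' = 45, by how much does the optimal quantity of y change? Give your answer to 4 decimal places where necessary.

Numerically y/x = 2.111167, so x* = 30/(19.76 + 4.2·2.111167) = 1.048 and y* = 2.111167·1.048 = 2.2124.
At I' = 45: y* = 3.3186. Change: 3.3186 − 2.2124 = 1.1062.

Δy* = 1.1062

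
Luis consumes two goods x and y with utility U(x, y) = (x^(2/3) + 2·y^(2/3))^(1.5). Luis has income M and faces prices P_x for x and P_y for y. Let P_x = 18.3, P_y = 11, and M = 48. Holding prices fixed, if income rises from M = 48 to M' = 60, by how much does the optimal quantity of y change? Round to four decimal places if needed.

Δy* = 1.0438

With the ratio pinned down, the budget gives x* = M/(P_x + P_y·(y/x)) and y* = (y/x)·x*.
Numerically y/x = 36.835384, so x* = 48/(18.3 + 11·36.835384) = 0.1133 and y* = 36.835384·0.1133 = 4.1751.
At M' = 60: y* = 5.2188. Change: 5.2188 − 4.1751 = 1.0438.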